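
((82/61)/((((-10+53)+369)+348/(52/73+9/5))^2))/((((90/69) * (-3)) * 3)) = -792958327/2098667276487360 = -0.00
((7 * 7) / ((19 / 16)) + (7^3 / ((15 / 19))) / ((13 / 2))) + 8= 430166 / 3705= 116.10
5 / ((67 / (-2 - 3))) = -25 / 67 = -0.37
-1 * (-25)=25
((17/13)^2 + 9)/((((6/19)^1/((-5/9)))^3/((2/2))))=-775924375/13305708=-58.32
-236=-236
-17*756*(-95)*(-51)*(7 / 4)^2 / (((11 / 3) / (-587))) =1343259568665 / 44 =30528626560.57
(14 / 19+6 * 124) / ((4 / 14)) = 49525 / 19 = 2606.58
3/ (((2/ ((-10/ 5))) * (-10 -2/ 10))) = 5/ 17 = 0.29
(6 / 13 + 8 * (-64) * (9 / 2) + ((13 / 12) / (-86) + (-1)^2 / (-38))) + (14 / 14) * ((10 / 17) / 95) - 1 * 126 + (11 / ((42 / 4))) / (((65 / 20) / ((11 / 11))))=-73687804249 / 30333576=-2429.25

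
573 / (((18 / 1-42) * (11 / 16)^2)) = -6112 / 121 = -50.51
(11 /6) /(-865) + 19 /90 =1627 /7785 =0.21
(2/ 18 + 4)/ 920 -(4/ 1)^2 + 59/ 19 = -12.89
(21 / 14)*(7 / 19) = 21 / 38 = 0.55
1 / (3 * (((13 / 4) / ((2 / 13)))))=8 / 507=0.02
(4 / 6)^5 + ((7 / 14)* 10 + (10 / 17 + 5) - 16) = -21812 / 4131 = -5.28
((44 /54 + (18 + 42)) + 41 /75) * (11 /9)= 75.00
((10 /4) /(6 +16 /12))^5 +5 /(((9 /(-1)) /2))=-1.11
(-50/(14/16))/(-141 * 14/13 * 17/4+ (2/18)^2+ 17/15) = 4212000/47484017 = 0.09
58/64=29/32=0.91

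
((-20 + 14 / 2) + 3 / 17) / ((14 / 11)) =-1199 / 119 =-10.08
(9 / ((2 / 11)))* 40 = 1980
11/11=1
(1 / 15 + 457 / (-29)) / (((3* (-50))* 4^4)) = 3413 / 8352000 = 0.00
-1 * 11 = -11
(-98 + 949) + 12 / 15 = 4259 / 5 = 851.80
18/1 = 18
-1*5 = -5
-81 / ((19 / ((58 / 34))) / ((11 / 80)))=-25839 / 25840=-1.00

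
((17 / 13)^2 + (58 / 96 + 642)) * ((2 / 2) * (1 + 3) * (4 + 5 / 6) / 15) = 151573633 / 182520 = 830.45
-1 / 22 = -0.05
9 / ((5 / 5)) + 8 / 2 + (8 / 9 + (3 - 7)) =89 / 9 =9.89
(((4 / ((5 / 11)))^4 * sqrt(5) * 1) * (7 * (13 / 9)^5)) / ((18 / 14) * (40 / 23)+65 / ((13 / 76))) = 1544.14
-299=-299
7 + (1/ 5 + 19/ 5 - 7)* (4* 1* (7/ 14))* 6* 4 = -137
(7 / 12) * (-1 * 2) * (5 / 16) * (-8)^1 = 2.92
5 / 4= 1.25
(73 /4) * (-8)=-146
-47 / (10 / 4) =-94 / 5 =-18.80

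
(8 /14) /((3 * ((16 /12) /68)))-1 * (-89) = 691 /7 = 98.71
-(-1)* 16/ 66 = 8/ 33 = 0.24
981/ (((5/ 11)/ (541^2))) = 631664134.20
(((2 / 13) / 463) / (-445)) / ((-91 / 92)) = 184 / 243739405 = 0.00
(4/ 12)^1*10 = 10/ 3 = 3.33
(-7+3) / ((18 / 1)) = -2 / 9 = -0.22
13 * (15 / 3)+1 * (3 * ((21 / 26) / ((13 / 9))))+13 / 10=57441 / 845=67.98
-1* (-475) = 475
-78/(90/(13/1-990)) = 12701/15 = 846.73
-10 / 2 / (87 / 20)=-100 / 87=-1.15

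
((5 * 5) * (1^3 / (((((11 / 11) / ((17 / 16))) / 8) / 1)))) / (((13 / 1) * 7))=425 / 182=2.34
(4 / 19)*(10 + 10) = 80 / 19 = 4.21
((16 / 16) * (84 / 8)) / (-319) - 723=-461295 / 638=-723.03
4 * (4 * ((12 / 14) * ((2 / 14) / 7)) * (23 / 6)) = 368 / 343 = 1.07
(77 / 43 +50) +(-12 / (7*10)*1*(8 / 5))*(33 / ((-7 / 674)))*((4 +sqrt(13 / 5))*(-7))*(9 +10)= -650502.03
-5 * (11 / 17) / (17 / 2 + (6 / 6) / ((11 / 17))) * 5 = -1.61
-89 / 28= -3.18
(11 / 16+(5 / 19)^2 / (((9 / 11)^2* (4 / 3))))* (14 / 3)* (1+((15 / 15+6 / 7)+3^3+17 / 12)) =313445759 / 2807136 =111.66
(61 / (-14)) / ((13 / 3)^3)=-1647 / 30758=-0.05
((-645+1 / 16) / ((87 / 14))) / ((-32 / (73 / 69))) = 5273009 / 1536768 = 3.43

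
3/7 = 0.43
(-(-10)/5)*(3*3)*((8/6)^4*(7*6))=7168/3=2389.33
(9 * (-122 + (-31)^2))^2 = 57017601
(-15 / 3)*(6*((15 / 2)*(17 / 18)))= -425 / 2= -212.50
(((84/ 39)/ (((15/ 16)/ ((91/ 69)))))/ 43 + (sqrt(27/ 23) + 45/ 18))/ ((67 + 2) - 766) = -228797/ 62039970 - 3 * sqrt(69)/ 16031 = -0.01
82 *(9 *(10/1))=7380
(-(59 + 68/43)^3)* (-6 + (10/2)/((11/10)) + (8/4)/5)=205060103450/874577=234467.75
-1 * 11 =-11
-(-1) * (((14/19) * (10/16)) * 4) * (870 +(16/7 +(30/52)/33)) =8731755/5434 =1606.87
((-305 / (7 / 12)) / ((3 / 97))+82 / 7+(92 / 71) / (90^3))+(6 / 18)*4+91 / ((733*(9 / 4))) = -160223662247641 / 9484836750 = -16892.61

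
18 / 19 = 0.95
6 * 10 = 60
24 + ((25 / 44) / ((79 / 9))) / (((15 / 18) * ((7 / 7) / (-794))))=-32739 / 869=-37.67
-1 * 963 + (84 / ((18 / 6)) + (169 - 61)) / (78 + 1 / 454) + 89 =-30889218 / 35413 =-872.26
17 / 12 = 1.42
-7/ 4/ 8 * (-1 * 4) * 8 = 7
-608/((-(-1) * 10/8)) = -2432/5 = -486.40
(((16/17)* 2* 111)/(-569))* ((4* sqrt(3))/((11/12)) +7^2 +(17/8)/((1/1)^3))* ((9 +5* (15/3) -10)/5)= -4358304/48365 -4091904* sqrt(3)/532015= -103.43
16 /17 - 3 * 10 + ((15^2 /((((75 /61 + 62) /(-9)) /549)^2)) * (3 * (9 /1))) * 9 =84435883710493669 /252899633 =333871119.97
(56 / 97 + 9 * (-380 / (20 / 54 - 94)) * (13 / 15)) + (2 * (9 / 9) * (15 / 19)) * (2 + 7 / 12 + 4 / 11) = 472616979 / 12812536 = 36.89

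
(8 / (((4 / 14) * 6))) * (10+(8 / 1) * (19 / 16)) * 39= 3549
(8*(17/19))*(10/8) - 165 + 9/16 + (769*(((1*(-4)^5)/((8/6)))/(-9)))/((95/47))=147332693/4560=32309.80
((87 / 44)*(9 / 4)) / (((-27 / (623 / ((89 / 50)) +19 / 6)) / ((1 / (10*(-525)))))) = 61451 / 5544000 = 0.01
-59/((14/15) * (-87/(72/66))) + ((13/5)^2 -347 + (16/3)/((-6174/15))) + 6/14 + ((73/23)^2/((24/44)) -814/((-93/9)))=-195232132916039/807448222350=-241.79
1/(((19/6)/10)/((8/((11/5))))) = 2400/209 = 11.48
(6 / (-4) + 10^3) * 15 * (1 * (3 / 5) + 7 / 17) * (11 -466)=-117213915 / 17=-6894936.18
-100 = -100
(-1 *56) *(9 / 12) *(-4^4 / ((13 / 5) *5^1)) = 827.08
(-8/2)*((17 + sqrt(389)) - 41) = 96 - 4*sqrt(389) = 17.11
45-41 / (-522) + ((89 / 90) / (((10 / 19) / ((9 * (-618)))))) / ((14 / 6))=-202507226 / 45675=-4433.66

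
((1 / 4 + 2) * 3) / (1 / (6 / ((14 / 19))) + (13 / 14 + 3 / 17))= 183141 / 33314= 5.50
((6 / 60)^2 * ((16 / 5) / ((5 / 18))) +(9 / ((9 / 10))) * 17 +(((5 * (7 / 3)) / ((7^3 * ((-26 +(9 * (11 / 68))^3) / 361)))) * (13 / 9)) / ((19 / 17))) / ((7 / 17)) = 903101559095114 / 2194897516875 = 411.46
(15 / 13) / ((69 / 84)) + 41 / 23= 953 / 299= 3.19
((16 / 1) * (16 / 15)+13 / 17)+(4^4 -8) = 265.83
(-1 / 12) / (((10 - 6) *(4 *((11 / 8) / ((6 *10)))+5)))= -5 / 1222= -0.00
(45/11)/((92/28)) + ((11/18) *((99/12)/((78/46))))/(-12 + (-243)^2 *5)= 87047201819/69913536264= 1.25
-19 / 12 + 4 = 29 / 12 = 2.42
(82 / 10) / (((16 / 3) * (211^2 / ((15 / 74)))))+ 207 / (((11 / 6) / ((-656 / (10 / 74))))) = -1589072720659641 / 2899207520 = -548105.89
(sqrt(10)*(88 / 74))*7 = 308*sqrt(10) / 37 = 26.32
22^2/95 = 484/95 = 5.09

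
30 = 30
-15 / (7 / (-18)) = 270 / 7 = 38.57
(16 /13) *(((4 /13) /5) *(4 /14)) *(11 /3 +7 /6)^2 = 26912 /53235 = 0.51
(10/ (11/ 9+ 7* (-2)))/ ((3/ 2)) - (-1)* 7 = 149/ 23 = 6.48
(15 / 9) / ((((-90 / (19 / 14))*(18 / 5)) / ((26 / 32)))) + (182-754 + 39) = -116050259 / 217728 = -533.01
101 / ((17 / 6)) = 606 / 17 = 35.65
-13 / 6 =-2.17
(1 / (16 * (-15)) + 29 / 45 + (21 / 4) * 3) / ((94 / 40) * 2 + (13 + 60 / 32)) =11801 / 14094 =0.84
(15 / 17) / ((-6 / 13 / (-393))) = 751.32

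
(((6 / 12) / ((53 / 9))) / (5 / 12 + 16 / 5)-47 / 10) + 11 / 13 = -5726901 / 1495130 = -3.83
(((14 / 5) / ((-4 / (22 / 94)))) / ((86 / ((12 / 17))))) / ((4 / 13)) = -3003 / 687140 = -0.00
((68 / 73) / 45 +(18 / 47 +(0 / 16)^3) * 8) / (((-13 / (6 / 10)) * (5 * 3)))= -476236 / 50178375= -0.01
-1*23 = -23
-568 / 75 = -7.57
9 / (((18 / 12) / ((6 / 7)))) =36 / 7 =5.14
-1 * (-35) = 35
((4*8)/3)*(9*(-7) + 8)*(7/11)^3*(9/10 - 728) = 109926.30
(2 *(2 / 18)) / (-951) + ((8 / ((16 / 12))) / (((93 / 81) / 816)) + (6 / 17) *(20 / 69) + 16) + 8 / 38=8437557565966 / 1971129141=4280.57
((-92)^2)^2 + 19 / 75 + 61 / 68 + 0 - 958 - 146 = 71638193.15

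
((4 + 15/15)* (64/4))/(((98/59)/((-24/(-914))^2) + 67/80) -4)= 3398400/102201667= 0.03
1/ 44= 0.02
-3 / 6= -0.50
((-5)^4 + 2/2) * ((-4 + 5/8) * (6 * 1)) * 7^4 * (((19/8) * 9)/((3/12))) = -10409206563/4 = -2602301640.75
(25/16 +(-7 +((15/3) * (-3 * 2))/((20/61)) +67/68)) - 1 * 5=-27459/272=-100.95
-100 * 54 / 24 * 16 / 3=-1200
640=640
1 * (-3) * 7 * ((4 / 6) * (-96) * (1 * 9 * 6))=72576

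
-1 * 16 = -16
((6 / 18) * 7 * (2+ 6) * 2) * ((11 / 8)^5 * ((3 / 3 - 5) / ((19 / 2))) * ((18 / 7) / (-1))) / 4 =483153 / 9728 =49.67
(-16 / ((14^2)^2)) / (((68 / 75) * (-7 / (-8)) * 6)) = -25 / 285719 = -0.00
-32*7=-224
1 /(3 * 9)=0.04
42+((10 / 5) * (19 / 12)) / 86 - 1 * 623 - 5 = -302357 / 516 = -585.96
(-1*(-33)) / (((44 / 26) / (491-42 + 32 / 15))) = 87971 / 10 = 8797.10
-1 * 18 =-18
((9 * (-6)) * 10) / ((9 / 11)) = -660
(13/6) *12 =26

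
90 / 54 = 5 / 3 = 1.67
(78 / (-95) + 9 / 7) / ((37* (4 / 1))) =0.00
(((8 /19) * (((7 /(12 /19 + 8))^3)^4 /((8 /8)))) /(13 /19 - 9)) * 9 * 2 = -275716147149475246093548249 /3738206436021090281899163648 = -0.07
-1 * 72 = -72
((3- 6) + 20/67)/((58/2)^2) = -181/56347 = -0.00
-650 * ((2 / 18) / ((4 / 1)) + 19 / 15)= -15145 / 18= -841.39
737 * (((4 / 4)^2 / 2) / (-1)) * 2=-737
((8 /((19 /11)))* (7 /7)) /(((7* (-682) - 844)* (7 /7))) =-44 /53371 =-0.00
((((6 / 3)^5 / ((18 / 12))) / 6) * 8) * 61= 15616 / 9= 1735.11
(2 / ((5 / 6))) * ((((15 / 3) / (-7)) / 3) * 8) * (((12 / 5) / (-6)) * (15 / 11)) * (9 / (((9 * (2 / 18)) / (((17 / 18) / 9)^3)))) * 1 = 39304 / 1515591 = 0.03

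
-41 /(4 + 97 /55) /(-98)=2255 /31066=0.07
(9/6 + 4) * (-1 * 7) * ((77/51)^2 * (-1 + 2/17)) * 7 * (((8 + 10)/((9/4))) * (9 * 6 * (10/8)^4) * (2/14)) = 12839990625/157216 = 81671.02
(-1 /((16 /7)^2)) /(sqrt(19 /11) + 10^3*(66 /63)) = -15563625 /85183865936 + 21609*sqrt(209) /1362941854976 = -0.00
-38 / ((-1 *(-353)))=-38 / 353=-0.11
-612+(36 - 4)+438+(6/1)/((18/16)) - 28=-494/3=-164.67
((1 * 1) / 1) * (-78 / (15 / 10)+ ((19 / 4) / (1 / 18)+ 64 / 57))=3947 / 114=34.62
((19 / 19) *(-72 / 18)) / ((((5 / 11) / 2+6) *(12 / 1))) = -0.05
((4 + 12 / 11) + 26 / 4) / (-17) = -0.68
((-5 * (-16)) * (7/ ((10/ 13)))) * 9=6552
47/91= 0.52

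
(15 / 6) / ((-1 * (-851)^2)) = -0.00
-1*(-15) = 15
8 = 8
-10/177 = -0.06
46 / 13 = 3.54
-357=-357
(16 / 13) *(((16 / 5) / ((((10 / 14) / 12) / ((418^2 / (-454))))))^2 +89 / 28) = 1544051206637034308 / 2930711875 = 526851929.67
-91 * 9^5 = -5373459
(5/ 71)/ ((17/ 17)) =5/ 71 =0.07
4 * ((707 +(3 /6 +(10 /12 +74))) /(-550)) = -4694 /825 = -5.69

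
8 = 8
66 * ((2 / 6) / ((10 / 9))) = 99 / 5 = 19.80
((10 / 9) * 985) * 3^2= 9850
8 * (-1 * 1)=-8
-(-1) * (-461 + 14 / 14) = -460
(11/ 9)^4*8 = 117128/ 6561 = 17.85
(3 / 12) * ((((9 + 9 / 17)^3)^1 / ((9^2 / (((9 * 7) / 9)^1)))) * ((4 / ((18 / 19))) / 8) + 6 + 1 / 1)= 228305 / 19652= 11.62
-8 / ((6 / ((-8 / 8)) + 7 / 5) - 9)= 10 / 17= 0.59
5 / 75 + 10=151 / 15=10.07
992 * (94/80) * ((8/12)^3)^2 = 372992/3645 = 102.33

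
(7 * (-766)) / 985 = -5362 / 985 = -5.44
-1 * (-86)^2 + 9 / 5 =-36971 / 5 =-7394.20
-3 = -3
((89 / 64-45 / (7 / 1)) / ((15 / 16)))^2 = 5094049 / 176400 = 28.88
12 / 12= 1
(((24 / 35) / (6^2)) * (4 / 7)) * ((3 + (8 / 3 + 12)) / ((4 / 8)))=848 / 2205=0.38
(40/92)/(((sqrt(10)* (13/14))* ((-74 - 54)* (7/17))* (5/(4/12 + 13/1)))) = -17* sqrt(10)/7176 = -0.01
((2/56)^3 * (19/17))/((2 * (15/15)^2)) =19/746368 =0.00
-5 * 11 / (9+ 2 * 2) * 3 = -12.69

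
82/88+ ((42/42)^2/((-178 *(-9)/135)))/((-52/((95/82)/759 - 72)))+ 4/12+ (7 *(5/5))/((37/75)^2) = 23772725878027/788646576432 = 30.14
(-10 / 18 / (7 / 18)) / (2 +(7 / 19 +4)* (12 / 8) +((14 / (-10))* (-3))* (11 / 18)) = -2850 / 22183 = -0.13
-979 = -979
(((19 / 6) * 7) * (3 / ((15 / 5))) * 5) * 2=665 / 3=221.67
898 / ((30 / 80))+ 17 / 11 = 79075 / 33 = 2396.21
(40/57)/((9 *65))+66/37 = 440450/246753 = 1.78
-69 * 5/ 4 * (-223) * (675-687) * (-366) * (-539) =-45531825570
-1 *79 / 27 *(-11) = 869 / 27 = 32.19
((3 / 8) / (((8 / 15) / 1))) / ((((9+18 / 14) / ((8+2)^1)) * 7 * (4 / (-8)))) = -25 / 128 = -0.20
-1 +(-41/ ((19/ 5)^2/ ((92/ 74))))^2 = 2044713051/ 178409449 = 11.46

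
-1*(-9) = 9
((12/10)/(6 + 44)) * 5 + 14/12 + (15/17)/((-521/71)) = 1549651/1328550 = 1.17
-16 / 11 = -1.45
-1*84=-84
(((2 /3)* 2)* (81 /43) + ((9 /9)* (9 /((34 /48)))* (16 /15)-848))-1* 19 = -3110169 /3655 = -850.94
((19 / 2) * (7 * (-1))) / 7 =-19 / 2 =-9.50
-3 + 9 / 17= -42 / 17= -2.47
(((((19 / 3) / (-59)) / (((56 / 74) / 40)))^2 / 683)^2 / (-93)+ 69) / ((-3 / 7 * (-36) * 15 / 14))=7054374665464196886233 / 1690045979707346493330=4.17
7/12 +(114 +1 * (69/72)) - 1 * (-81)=4717/24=196.54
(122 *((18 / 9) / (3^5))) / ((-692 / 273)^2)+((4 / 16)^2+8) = 106263271 / 12929328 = 8.22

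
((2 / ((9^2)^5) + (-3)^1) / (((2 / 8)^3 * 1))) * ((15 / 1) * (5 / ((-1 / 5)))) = 83682825608000 / 1162261467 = 72000.00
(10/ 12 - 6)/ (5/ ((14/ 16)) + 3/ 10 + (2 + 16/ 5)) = -217/ 471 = -0.46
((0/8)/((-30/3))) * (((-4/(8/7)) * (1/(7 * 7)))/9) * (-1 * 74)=0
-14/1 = -14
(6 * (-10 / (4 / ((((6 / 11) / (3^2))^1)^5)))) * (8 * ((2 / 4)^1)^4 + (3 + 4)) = -400 / 4348377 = -0.00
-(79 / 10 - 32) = 241 / 10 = 24.10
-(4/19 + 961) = -18263/19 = -961.21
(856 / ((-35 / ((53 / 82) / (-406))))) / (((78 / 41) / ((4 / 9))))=22684 / 2493855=0.01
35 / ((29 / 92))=3220 / 29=111.03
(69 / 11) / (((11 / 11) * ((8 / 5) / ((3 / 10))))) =207 / 176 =1.18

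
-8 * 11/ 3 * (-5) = 440/ 3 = 146.67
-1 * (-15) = 15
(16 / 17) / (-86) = -8 / 731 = -0.01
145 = 145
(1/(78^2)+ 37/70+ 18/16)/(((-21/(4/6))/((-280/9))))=1408586/862407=1.63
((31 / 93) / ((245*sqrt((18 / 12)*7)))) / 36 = sqrt(42) / 555660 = 0.00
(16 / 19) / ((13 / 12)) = 192 / 247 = 0.78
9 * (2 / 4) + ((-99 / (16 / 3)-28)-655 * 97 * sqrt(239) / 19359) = -63535 * sqrt(239) / 19359-673 / 16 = -92.80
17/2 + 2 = 21/2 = 10.50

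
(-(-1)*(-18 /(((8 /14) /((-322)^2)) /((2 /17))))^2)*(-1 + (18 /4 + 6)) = 405348146016408 /289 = 1402588740541.20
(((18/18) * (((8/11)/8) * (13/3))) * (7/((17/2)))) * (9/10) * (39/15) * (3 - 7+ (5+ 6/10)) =1.21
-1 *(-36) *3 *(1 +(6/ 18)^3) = 112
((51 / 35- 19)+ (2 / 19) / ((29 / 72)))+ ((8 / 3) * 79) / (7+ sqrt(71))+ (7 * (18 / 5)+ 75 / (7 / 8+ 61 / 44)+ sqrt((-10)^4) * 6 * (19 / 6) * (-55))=-13237646096644 / 126644595+ 316 * sqrt(71) / 33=-104445.26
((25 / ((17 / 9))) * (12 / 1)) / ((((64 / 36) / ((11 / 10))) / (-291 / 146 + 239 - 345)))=-210725955 / 19856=-10612.71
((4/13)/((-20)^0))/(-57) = -4/741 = -0.01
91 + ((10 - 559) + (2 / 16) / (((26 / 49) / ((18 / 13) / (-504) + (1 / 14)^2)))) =-2476861 / 5408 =-458.00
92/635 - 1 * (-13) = 8347/635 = 13.14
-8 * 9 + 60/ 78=-926/ 13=-71.23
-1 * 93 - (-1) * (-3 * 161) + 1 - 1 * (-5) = -570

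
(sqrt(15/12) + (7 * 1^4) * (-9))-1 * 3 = -66 + sqrt(5)/2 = -64.88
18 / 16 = 9 / 8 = 1.12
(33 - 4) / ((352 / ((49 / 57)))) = 1421 / 20064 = 0.07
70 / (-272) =-35 / 136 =-0.26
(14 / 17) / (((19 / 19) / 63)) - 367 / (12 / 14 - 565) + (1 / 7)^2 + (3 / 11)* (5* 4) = 190817812 / 3289517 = 58.01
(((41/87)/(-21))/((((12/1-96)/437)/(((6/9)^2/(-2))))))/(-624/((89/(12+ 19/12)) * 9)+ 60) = -1594613/3037438656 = -0.00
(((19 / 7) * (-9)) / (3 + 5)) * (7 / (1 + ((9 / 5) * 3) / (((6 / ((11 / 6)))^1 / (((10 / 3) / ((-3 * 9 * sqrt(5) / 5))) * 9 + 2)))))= -330885 / 6064 - 141075 * sqrt(5) / 6064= -106.59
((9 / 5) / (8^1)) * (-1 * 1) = -9 / 40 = -0.22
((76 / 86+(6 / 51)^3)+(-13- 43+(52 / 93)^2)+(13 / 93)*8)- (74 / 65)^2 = -424435021013566 / 7719831659475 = -54.98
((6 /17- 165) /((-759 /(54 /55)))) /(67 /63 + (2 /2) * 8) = 3174066 /135072905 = 0.02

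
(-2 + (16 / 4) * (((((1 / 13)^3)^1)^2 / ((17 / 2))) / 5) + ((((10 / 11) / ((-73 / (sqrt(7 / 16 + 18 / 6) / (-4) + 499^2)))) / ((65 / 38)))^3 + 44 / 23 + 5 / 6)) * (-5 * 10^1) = 297875604571.04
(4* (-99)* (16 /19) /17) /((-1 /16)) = 313.86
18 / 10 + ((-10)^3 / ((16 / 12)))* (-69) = 258759 / 5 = 51751.80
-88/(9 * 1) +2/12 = -173/18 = -9.61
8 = 8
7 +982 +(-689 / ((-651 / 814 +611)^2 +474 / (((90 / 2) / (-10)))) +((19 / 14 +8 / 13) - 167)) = 110962207786489609 / 134667665912962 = 823.97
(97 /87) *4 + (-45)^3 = -7927487 /87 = -91120.54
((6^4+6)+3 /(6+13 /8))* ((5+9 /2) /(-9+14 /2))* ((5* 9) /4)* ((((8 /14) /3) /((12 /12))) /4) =-11321055 /3416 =-3314.13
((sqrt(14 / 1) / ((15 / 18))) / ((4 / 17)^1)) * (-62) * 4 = -6324 * sqrt(14) / 5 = -4732.45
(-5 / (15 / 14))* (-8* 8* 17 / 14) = 1088 / 3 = 362.67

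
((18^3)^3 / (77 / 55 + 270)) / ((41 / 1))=17826202.92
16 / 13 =1.23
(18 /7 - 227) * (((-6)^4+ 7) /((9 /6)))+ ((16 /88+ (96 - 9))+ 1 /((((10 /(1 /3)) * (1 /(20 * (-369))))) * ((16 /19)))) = -360653023 /1848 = -195158.56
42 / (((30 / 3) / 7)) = 147 / 5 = 29.40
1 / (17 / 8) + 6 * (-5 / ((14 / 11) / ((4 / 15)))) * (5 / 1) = -3684 / 119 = -30.96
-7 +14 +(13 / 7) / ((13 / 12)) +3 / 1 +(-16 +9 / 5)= -87 / 35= -2.49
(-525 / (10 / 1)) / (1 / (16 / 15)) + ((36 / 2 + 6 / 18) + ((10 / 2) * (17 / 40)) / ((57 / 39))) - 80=-52993 / 456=-116.21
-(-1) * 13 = 13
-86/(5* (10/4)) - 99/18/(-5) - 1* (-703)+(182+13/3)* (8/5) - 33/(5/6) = 143363/150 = 955.75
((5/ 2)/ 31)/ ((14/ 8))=10/ 217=0.05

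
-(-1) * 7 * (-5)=-35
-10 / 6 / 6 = -5 / 18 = -0.28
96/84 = 8/7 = 1.14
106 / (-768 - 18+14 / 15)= -795 / 5888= -0.14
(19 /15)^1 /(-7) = -19 /105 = -0.18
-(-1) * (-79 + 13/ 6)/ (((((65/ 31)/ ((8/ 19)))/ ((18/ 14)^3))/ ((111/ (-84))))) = 128490381/ 2965235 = 43.33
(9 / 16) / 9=1 / 16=0.06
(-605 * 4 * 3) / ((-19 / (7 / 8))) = 12705 / 38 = 334.34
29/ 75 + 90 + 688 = 58379/ 75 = 778.39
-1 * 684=-684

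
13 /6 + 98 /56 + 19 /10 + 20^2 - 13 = 23569 /60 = 392.82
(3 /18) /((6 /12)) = 1 /3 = 0.33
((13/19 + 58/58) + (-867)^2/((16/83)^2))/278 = 98389333091/1352192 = 72762.84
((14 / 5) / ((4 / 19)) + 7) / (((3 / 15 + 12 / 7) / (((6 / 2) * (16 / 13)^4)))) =139689984 / 1913587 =73.00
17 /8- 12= -79 /8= -9.88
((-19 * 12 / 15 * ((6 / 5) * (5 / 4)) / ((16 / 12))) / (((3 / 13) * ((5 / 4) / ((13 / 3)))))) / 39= -494 / 75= -6.59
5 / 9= 0.56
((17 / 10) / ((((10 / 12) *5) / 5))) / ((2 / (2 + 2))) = 102 / 25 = 4.08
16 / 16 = 1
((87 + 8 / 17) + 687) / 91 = 13166 / 1547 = 8.51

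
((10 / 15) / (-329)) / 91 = -0.00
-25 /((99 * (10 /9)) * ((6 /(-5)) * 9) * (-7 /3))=-25 /2772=-0.01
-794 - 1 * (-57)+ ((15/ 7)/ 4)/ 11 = -226981/ 308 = -736.95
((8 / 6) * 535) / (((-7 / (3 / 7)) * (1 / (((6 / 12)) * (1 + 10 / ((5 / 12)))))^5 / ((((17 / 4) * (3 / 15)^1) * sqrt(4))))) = -17763671875 / 784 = -22657744.74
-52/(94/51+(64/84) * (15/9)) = -27846/1667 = -16.70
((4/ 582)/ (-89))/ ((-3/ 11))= 22/ 77697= 0.00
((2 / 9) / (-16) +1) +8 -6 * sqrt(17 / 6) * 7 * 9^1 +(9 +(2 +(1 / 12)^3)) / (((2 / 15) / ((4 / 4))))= 105397 / 1152 -63 * sqrt(102)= -544.78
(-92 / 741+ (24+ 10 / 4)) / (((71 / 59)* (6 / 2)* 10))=2306251 / 3156660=0.73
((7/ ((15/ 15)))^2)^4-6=5764795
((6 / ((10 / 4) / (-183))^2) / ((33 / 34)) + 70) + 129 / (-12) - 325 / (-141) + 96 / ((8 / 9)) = 5163778487 / 155100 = 33293.22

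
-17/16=-1.06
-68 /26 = -34 /13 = -2.62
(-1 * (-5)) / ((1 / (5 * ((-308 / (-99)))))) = 700 / 9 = 77.78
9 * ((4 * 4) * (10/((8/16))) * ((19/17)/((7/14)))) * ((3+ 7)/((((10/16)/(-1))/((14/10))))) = -2451456/17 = -144203.29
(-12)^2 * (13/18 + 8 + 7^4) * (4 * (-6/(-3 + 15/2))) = -5552000/3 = -1850666.67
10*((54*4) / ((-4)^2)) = 135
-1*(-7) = 7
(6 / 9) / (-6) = -0.11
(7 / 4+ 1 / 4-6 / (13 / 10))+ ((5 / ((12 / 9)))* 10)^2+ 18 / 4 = 73223 / 52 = 1408.13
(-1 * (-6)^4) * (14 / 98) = -1296 / 7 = -185.14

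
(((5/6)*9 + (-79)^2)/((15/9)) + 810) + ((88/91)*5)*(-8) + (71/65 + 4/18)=7406599/1638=4521.73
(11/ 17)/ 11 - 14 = -237/ 17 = -13.94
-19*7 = -133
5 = 5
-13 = -13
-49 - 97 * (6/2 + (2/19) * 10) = -8400/19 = -442.11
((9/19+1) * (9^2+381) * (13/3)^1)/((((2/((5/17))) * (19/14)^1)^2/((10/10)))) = 68668600/1982251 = 34.64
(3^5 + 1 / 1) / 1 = 244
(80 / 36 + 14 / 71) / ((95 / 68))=105128 / 60705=1.73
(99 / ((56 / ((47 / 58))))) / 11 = 423 / 3248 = 0.13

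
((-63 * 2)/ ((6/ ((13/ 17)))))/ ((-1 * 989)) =273/ 16813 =0.02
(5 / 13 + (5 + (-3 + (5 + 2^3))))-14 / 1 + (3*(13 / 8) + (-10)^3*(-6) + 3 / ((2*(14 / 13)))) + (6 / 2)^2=4380123 / 728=6016.65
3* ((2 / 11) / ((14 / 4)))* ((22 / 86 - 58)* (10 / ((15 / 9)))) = -178776 / 3311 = -53.99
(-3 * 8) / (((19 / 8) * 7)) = -192 / 133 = -1.44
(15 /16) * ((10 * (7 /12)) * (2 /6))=175 /96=1.82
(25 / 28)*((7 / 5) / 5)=1 / 4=0.25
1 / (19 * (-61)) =-1 / 1159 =-0.00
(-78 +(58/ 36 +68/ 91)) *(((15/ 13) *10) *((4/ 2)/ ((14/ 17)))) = -52657925/ 24843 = -2119.63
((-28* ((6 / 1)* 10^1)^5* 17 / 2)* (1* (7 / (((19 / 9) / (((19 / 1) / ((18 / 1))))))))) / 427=-92534400000 / 61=-1516957377.05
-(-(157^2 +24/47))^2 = -1342184809729/2209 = -607598374.71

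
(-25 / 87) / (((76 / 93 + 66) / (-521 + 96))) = 329375 / 180206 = 1.83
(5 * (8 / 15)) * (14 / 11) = 112 / 33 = 3.39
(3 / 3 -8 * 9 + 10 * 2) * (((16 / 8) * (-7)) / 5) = 714 / 5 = 142.80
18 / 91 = 0.20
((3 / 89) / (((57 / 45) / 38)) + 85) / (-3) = -7655 / 267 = -28.67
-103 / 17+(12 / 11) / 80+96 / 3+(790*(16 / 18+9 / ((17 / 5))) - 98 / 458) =21730322191 / 7708140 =2819.14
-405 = -405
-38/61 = -0.62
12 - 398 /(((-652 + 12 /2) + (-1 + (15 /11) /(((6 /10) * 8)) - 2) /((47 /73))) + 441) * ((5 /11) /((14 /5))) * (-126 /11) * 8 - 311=-3115426903 /9518597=-327.30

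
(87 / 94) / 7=87 / 658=0.13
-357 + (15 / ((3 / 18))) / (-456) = -27147 / 76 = -357.20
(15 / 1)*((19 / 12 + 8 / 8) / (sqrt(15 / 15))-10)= -445 / 4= -111.25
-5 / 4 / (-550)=1 / 440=0.00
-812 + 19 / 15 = -12161 / 15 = -810.73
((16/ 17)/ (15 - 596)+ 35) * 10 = 3456790/ 9877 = 349.98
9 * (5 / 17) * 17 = 45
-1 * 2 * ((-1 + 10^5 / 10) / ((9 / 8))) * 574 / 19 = -10203424 / 19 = -537022.32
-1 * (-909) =909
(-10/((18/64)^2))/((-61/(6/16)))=1280/1647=0.78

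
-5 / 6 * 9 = -15 / 2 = -7.50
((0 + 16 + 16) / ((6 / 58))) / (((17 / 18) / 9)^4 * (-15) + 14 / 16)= 354.26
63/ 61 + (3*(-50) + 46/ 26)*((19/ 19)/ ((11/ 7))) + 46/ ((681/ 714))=-89237736/ 1980121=-45.07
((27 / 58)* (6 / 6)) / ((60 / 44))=99 / 290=0.34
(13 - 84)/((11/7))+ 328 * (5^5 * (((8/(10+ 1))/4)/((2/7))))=7174503/11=652227.55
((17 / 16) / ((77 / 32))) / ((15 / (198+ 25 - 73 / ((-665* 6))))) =15127331 / 2304225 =6.57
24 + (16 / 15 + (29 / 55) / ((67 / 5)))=277547 / 11055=25.11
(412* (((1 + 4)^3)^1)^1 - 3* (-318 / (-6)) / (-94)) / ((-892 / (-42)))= 101664339 / 41924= 2424.97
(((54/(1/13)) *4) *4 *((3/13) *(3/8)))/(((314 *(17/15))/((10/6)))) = 12150/2669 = 4.55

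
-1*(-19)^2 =-361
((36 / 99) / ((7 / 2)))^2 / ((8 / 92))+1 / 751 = 0.13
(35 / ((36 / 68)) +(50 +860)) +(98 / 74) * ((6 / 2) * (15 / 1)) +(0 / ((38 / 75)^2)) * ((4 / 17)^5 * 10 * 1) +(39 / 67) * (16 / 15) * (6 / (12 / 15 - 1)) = 22692046 / 22311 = 1017.08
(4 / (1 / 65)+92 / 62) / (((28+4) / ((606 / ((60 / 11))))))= 4502883 / 4960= 907.84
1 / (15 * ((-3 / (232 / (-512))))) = 29 / 2880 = 0.01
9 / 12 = 3 / 4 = 0.75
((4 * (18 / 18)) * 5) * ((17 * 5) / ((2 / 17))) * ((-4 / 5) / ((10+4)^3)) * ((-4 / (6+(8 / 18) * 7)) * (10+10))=520200 / 14063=36.99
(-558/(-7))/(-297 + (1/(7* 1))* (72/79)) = -4898/18241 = -0.27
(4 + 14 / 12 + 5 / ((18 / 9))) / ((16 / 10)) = 115 / 24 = 4.79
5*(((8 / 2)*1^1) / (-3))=-20 / 3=-6.67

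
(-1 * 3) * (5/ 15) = -1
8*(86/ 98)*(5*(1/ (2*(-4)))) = -215/ 49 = -4.39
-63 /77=-9 /11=-0.82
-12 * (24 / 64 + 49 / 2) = -298.50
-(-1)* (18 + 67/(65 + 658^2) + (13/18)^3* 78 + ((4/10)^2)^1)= 166761887059/3507534900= 47.54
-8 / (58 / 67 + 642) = -67 / 5384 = -0.01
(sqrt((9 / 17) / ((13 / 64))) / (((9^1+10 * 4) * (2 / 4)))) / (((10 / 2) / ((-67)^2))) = 215472 * sqrt(221) / 54145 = 59.16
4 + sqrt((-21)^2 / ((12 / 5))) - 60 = -56 + 7 *sqrt(15) / 2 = -42.44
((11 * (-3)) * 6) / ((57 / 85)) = -5610 / 19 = -295.26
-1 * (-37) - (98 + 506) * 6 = -3587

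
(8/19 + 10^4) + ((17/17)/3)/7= 3990187/399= 10000.47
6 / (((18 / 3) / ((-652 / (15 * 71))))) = -652 / 1065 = -0.61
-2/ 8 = -0.25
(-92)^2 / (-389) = -21.76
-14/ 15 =-0.93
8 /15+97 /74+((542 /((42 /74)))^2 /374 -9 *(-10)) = 77202560543 /30512790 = 2530.17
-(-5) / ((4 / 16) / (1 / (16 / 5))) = 25 / 4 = 6.25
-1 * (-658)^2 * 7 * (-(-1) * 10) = -30307480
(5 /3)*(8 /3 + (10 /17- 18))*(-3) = 3760 /51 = 73.73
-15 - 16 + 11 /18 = -547 /18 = -30.39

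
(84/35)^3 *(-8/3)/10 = -2304/625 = -3.69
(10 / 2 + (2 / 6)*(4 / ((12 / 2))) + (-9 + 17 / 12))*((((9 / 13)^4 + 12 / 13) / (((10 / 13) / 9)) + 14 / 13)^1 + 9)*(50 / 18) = -220028875 / 1423656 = -154.55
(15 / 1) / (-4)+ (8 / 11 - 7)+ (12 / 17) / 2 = -7233 / 748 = -9.67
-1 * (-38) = 38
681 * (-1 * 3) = -2043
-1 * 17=-17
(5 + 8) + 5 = 18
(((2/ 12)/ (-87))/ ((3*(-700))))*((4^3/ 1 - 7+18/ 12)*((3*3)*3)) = 117/ 81200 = 0.00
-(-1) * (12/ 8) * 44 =66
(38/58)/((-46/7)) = -0.10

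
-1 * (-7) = 7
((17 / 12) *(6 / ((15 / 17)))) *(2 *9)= 867 / 5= 173.40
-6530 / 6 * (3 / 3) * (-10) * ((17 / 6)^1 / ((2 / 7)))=1942675 / 18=107926.39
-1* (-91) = 91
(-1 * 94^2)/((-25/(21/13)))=185556/325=570.94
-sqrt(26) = -5.10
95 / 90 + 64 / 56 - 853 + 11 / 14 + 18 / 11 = -587927 / 693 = -848.38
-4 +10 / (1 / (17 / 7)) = 142 / 7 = 20.29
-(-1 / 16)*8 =1 / 2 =0.50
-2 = -2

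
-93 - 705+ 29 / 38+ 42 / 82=-1241297 / 1558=-796.72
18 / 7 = 2.57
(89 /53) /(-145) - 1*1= -7774 /7685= -1.01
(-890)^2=792100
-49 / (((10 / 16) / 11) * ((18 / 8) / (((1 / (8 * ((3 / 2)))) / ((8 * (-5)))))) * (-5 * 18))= -539 / 60750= -0.01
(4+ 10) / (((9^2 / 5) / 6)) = 140 / 27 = 5.19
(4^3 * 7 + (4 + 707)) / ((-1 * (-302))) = 1159 / 302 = 3.84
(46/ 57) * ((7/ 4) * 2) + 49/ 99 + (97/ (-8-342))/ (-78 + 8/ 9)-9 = -2593744387/ 456894900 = -5.68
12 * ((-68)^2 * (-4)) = -221952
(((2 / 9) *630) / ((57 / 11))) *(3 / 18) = 770 / 171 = 4.50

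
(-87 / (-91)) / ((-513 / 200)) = -5800 / 15561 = -0.37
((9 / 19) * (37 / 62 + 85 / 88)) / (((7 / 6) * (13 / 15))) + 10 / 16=1.36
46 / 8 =23 / 4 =5.75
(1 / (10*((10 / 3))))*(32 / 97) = 24 / 2425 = 0.01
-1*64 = -64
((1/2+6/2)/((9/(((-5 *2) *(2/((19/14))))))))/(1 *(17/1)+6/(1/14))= -980/17271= -0.06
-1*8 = -8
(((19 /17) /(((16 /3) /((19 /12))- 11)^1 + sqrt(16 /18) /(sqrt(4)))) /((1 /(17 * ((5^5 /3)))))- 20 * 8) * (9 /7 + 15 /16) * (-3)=16011478125 * sqrt(2) /21112336 + 389108456685 /21112336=19502.92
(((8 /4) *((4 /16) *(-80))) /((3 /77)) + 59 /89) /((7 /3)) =-439.72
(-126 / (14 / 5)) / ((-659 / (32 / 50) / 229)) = 32976 / 3295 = 10.01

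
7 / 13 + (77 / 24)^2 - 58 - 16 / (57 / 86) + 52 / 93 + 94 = 102545425 / 4410432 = 23.25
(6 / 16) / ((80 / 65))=39 / 128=0.30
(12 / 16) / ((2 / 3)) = 9 / 8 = 1.12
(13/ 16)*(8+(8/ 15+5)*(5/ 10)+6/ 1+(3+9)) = 11219/ 480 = 23.37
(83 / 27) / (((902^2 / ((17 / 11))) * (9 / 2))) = 1411 / 1087381746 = 0.00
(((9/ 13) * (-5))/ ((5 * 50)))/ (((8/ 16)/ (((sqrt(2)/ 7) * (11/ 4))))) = -99 * sqrt(2)/ 9100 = -0.02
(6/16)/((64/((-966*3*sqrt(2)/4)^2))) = 6298803/1024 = 6151.17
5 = 5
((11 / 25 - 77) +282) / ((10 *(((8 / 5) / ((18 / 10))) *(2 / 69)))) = 199341 / 250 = 797.36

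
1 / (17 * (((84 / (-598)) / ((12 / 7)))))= -598 / 833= -0.72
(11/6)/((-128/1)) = -0.01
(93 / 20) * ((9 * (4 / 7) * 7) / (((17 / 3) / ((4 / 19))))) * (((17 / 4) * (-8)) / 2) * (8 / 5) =-80352 / 475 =-169.16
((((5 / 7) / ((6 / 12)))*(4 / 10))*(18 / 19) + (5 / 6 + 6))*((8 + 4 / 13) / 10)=10593 / 1729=6.13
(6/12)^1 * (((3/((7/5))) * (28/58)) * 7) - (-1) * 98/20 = 2471/290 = 8.52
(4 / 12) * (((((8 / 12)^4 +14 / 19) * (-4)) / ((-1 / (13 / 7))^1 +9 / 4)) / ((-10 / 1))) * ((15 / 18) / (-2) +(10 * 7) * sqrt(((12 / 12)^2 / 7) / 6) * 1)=-37388 / 1232739 +149552 * sqrt(42) / 1232739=0.76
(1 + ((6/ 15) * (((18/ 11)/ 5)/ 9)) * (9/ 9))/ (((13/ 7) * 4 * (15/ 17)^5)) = 308108969/ 1206562500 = 0.26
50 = 50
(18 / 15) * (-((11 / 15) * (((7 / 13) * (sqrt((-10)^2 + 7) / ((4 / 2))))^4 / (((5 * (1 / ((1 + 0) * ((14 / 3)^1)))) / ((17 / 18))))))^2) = -1294788173564477549881 / 713601234730800000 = -1814.44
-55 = -55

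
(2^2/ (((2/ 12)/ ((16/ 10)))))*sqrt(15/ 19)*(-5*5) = -960*sqrt(285)/ 19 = -852.98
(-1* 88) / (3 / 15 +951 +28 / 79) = -4345 / 46983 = -0.09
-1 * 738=-738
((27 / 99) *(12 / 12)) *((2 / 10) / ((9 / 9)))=3 / 55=0.05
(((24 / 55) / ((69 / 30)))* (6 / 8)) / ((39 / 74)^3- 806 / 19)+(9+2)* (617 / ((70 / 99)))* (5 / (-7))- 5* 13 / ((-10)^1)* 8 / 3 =-165571146426446461 / 24210112432506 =-6838.93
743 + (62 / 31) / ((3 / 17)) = 2263 / 3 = 754.33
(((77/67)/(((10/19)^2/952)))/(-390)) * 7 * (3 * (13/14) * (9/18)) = -3307843/33500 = -98.74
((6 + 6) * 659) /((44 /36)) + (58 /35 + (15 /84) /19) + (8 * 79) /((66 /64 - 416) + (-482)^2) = 1405304631496427 /217141064140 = 6471.85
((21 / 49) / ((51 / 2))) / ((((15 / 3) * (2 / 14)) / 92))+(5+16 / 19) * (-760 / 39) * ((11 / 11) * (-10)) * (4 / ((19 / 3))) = 721.19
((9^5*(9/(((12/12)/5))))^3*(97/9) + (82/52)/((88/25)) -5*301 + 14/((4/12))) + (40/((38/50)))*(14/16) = 8790509119530849125183939/43472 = 202210828108457147708.50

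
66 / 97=0.68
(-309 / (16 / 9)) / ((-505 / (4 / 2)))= 2781 / 4040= 0.69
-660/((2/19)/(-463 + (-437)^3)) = 523256053320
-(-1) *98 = 98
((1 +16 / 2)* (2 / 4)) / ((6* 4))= 3 / 16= 0.19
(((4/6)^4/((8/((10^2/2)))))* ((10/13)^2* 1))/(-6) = -0.12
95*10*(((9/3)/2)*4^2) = 22800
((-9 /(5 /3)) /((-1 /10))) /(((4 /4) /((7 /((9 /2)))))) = 84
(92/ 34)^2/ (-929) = -2116/ 268481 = -0.01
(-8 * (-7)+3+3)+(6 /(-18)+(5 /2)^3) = 1855 /24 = 77.29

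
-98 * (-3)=294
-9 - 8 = -17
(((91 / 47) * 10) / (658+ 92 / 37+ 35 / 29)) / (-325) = -15022 / 166849295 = -0.00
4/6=2/3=0.67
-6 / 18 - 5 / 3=-2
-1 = -1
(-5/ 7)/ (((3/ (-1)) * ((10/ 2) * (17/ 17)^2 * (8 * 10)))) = 1/ 1680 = 0.00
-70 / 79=-0.89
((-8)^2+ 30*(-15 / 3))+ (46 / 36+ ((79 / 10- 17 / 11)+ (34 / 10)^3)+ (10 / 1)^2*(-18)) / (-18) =2537663 / 222750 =11.39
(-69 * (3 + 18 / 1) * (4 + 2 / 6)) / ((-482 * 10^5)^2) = -6279 / 2323240000000000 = -0.00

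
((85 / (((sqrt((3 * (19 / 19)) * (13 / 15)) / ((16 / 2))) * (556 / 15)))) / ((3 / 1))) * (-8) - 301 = -301 - 6800 * sqrt(65) / 1807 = -331.34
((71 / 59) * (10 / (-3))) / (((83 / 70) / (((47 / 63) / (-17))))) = 333700 / 2247723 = 0.15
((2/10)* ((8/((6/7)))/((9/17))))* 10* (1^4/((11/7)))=6664/297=22.44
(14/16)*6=21/4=5.25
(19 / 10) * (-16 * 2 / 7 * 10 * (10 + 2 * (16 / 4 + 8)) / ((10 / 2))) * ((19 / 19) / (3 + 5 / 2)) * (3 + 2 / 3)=-41344 / 105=-393.75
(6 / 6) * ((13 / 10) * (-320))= -416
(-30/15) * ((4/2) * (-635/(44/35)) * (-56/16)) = -155575/22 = -7071.59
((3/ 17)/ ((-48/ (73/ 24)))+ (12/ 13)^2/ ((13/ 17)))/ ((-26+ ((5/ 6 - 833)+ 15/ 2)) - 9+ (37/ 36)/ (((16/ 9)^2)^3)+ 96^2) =8294321618944/ 62834413818488195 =0.00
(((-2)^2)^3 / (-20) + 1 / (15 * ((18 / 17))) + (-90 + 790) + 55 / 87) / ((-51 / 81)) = -5461387 / 4930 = -1107.79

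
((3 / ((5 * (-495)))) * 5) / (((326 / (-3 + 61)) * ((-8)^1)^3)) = 29 / 13770240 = 0.00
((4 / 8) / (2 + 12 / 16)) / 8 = 0.02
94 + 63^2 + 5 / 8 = 32509 / 8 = 4063.62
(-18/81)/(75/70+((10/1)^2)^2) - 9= -9.00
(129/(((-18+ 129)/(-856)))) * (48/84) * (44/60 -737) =1626030208/3885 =418540.59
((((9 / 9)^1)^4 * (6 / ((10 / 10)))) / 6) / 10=1 / 10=0.10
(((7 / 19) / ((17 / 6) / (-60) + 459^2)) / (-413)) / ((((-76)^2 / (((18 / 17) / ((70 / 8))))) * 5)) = -324 / 18262387547057885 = -0.00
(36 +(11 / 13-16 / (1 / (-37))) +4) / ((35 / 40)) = 65816 / 91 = 723.25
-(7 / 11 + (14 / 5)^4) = -426951 / 6875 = -62.10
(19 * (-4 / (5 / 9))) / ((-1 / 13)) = 8892 / 5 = 1778.40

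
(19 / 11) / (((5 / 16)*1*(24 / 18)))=4.15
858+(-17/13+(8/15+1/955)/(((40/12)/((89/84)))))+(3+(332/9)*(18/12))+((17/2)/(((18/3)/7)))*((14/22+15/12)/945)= 915.22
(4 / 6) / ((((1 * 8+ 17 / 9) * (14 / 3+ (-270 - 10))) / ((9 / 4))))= -81 / 147028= -0.00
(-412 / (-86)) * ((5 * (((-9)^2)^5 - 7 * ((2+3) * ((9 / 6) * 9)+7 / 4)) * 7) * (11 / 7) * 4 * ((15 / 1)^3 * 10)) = 5333210339100187500 / 43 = 124028147420934593.02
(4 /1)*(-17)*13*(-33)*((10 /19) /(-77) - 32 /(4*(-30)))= 5040568 /665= 7579.80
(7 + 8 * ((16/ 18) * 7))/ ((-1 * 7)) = -73/ 9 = -8.11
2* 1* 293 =586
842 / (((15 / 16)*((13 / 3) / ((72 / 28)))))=242496 / 455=532.96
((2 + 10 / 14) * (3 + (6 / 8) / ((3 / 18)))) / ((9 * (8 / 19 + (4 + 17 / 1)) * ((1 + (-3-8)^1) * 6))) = -361 / 205128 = -0.00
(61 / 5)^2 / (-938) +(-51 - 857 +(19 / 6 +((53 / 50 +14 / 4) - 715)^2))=443046713897 / 879375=503820.00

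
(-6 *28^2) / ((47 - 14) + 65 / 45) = -21168 / 155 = -136.57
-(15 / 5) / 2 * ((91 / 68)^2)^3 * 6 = -5110823268369 / 98867482624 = -51.69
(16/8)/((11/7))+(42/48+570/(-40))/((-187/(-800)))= -55.95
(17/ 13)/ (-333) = -17/ 4329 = -0.00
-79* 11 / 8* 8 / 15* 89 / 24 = -77341 / 360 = -214.84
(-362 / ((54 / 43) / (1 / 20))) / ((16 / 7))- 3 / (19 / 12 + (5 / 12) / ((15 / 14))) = -4801271 / 613440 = -7.83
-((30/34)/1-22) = 359/17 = 21.12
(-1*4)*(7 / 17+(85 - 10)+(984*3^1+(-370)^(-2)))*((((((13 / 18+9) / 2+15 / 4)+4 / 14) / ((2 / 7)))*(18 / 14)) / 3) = -2632741520819 / 16291100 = -161606.12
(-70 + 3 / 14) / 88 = -977 / 1232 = -0.79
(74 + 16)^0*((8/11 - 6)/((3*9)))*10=-580/297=-1.95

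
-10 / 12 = -5 / 6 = -0.83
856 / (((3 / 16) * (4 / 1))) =3424 / 3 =1141.33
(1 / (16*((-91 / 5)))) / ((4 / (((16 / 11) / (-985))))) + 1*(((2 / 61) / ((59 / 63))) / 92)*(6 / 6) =24929599 / 65293504276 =0.00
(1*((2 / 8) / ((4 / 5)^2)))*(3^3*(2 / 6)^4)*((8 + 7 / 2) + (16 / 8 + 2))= 775 / 384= 2.02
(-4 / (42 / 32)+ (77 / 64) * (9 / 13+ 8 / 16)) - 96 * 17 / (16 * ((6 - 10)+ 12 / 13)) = 5510123 / 174720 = 31.54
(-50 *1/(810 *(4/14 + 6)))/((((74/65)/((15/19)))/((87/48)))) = -329875/26725248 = -0.01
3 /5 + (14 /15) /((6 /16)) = 139 /45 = 3.09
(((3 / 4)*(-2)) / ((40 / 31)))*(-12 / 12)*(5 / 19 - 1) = -651 / 760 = -0.86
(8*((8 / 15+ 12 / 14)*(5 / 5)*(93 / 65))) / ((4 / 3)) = 27156 / 2275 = 11.94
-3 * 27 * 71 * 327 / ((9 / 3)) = -626859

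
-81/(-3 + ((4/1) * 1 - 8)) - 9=18/7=2.57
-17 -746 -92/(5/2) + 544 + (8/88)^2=-154754/605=-255.79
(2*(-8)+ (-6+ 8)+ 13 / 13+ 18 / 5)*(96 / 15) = -60.16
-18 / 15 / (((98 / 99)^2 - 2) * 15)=9801 / 124975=0.08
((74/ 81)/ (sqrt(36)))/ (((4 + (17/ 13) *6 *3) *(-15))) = -481/ 1304910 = -0.00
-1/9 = -0.11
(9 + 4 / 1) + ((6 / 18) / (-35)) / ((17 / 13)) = 23192 / 1785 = 12.99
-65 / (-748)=65 / 748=0.09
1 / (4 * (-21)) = -1 / 84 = -0.01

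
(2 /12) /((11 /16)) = 8 /33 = 0.24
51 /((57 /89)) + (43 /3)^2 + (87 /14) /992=677027101 /2374848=285.08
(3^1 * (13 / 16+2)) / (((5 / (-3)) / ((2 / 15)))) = -27 / 40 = -0.68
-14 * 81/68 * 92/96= -4347/272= -15.98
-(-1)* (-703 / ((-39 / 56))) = 1009.44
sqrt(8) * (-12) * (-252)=6048 * sqrt(2)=8553.16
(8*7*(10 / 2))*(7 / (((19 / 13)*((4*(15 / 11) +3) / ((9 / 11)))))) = 76440 / 589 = 129.78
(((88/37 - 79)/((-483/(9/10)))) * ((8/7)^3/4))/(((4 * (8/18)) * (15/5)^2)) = 972/291893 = 0.00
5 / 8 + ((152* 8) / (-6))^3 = -1798045561 / 216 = -8324285.00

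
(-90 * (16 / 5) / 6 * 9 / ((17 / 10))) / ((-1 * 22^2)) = 1080 / 2057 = 0.53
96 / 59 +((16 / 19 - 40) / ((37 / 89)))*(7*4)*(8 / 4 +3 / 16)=-239220582 / 41477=-5767.55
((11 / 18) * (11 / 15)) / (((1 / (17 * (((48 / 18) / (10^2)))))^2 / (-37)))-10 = -10181456 / 759375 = -13.41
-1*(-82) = 82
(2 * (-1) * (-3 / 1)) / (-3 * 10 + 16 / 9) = -27 / 127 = -0.21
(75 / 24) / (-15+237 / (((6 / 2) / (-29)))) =-25 / 18448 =-0.00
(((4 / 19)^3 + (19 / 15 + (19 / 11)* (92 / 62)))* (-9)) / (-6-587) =404064933 / 6934894835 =0.06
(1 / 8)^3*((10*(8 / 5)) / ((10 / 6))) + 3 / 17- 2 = -4909 / 2720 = -1.80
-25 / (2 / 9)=-225 / 2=-112.50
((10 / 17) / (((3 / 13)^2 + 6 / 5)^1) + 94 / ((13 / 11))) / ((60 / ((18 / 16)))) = 2340619 / 1560260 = 1.50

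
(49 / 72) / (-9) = -49 / 648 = -0.08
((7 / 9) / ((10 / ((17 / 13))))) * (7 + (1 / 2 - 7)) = 119 / 2340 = 0.05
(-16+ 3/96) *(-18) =4599/16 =287.44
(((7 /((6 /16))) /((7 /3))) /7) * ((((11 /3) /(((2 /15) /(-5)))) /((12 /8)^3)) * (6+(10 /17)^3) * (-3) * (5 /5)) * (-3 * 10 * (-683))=261692816000 /14739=17755126.94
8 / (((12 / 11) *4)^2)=121 / 288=0.42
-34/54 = -17/27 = -0.63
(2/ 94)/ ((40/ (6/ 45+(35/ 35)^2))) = 17/ 28200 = 0.00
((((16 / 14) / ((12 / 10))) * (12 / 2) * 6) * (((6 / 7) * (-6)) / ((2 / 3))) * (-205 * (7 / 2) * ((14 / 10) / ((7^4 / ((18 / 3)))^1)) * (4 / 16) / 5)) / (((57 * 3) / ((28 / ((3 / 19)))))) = 11808 / 343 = 34.43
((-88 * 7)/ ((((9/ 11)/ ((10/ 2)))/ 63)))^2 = 56244865600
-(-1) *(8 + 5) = 13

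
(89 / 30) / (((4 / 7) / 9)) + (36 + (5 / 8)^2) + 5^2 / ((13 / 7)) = 401761 / 4160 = 96.58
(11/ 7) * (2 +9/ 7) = 253/ 49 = 5.16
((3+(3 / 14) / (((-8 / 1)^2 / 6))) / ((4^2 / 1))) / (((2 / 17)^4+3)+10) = 0.01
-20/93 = -0.22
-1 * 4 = -4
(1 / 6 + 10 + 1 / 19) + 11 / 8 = 11.59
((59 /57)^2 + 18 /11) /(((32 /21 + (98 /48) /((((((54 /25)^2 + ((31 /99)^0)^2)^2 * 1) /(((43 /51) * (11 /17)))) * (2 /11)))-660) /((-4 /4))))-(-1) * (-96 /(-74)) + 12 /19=682897530258259723892 /353285669814463399717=1.93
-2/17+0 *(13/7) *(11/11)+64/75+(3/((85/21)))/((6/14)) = 3143/1275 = 2.47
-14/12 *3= -7/2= -3.50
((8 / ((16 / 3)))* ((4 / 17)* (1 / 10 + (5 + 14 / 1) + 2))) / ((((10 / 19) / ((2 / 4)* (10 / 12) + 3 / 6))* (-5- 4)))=-1.44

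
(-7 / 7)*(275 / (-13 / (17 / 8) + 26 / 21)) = 98175 / 1742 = 56.36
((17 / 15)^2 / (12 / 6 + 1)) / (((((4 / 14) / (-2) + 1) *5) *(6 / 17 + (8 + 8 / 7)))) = 240737 / 22882500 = 0.01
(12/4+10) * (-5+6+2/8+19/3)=1183/12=98.58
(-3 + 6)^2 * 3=27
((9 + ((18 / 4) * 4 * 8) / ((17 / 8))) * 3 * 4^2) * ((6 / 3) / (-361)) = -125280 / 6137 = -20.41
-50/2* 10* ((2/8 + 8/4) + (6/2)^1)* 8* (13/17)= -136500/17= -8029.41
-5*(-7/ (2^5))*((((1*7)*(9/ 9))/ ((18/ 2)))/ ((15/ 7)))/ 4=343/ 3456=0.10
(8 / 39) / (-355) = -0.00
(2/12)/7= 1/42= 0.02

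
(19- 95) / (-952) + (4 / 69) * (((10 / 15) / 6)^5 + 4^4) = 14468364079 / 969702678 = 14.92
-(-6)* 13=78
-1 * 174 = -174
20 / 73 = 0.27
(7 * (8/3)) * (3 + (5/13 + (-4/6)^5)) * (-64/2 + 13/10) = -88332496/47385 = -1864.14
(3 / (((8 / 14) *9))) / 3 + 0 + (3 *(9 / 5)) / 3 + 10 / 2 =1259 / 180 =6.99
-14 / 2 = -7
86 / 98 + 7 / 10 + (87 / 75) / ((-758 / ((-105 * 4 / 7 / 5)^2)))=1260211 / 928550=1.36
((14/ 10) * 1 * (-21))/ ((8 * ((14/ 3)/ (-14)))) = 441/ 40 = 11.02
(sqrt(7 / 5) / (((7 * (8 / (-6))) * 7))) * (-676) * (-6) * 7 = -3042 * sqrt(35) / 35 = -514.19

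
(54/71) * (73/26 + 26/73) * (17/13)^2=46857015/11387051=4.11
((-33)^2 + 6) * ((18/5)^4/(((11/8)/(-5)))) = -668792.55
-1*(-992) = 992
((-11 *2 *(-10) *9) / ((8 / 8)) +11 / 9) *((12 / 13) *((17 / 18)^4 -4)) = -5998045273 / 1023516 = -5860.24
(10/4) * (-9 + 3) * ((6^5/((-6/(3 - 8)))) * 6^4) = -125971200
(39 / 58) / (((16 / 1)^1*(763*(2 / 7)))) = 39 / 202304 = 0.00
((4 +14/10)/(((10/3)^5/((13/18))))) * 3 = 28431/1000000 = 0.03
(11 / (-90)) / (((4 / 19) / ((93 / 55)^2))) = -18259 / 11000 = -1.66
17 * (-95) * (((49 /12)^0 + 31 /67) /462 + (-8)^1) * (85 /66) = 2427159275 /145926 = 16632.81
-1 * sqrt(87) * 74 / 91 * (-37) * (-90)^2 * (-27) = -598800600 * sqrt(87) / 91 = -61376265.64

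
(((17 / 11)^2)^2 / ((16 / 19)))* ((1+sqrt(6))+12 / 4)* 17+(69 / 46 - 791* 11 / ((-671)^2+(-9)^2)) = 26977283* sqrt(6) / 234256+6093756728087 / 13186328804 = 744.21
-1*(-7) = 7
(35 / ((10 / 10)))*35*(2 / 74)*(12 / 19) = 14700 / 703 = 20.91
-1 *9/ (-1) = 9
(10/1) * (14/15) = 28/3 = 9.33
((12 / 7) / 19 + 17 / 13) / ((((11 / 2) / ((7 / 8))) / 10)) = 12085 / 5434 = 2.22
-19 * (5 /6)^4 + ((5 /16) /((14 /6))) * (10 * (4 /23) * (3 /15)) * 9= -8.74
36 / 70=0.51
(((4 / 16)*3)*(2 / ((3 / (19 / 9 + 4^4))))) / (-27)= -4.78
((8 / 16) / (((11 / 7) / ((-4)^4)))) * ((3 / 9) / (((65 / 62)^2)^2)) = 13239597056 / 589070625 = 22.48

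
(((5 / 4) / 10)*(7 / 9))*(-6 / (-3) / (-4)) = -0.05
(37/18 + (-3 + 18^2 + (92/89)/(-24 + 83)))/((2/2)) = 30536221/94518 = 323.07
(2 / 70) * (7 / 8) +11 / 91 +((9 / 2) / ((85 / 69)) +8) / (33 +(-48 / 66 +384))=49266557 / 283348520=0.17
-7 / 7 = -1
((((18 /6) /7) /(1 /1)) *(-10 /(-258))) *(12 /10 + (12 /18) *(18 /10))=12 /301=0.04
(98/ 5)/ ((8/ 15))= 147/ 4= 36.75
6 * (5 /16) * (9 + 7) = 30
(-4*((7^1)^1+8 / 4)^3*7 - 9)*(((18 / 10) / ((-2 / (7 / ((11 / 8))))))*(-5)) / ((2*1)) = -2573046 / 11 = -233913.27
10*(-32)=-320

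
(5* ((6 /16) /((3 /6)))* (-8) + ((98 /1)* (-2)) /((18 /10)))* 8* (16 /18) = -987.65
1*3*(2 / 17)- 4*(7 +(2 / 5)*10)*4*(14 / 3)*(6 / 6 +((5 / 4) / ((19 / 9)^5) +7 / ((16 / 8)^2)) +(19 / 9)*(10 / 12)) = -12710043518702 / 3409588323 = -3727.74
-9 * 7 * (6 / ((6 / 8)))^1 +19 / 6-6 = -3041 / 6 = -506.83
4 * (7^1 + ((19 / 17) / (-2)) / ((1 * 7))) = 3294 / 119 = 27.68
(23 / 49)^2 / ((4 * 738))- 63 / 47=-446503513 / 333124344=-1.34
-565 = -565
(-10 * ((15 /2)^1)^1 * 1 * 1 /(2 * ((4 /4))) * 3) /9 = -25 /2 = -12.50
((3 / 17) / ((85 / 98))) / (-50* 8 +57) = -6 / 10115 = -0.00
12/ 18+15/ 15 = 5/ 3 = 1.67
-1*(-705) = 705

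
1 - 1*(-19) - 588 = -568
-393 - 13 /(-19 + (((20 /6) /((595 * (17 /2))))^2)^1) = -274551394206 /699822443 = -392.32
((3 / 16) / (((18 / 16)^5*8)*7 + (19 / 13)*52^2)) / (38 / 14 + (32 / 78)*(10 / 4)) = 209664 / 16949350435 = 0.00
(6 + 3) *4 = 36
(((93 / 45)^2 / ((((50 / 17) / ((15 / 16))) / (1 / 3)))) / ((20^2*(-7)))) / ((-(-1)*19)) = -16337 / 1915200000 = -0.00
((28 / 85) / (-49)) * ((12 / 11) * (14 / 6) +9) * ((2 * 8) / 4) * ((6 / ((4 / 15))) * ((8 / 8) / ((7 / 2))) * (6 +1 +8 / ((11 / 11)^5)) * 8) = -2194560 / 9163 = -239.50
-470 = -470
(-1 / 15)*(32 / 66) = -16 / 495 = -0.03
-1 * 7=-7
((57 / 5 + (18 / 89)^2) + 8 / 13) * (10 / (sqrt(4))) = 6207361 / 102973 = 60.28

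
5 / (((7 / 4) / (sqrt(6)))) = 20 * sqrt(6) / 7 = 7.00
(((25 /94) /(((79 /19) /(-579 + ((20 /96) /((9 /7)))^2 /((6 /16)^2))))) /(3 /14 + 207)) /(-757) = 12627000050 /53498129204601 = 0.00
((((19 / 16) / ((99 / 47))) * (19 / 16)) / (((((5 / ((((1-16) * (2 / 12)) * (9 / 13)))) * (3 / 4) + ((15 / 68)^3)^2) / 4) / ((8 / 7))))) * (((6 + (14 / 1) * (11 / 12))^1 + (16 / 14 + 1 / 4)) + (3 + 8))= -137501313976822912 / 3117274260593031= -44.11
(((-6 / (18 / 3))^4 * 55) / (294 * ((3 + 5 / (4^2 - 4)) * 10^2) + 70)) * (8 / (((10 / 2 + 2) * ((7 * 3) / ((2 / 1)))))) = 22 / 369411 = 0.00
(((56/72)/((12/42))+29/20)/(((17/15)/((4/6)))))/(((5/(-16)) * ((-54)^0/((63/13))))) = -42056/1105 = -38.06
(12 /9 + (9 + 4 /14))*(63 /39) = 223 /13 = 17.15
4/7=0.57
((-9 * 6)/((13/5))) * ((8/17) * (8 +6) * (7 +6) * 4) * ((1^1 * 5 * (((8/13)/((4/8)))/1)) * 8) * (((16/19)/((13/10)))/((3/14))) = -57802752000/54587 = -1058910.58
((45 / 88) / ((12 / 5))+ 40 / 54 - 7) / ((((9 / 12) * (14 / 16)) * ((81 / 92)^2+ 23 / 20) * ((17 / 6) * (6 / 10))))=-3474048800 / 1234071531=-2.82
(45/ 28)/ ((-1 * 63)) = -5/ 196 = -0.03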